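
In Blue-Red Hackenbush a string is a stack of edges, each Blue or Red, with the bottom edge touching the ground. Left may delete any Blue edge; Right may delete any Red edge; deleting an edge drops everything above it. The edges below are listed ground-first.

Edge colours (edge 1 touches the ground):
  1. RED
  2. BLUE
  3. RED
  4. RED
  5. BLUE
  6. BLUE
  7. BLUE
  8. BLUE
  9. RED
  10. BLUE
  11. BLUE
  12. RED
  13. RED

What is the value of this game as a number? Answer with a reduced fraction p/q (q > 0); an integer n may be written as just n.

-3111/4096

v(R) = { · | 0 } ⇒ -1
v(RB) = { -1 | 0 } ⇒ -1/2
v(RBR) = { -1 | -1/2, 0 } ⇒ -3/4
v(RBRR) = { -1 | -3/4, -1/2, 0 } ⇒ -7/8
v(RBRRB) = { -1, -7/8 | -3/4, -1/2, 0 } ⇒ -13/16
v(RBRRBB) = { -1, -7/8, -13/16 | -3/4, -1/2, 0 } ⇒ -25/32
v(RBRRBBB) = { -1, -7/8, -13/16, -25/32 | -3/4, -1/2, 0 } ⇒ -49/64
v(RBRRBBBB) = { -1, -7/8, -13/16, -25/32, -49/64 | -3/4, -1/2, 0 } ⇒ -97/128
v(RBRRBBBBR) = { -1, -7/8, -13/16, -25/32, -49/64 | -97/128, -3/4, -1/2, 0 } ⇒ -195/256
v(RBRRBBBBRB) = { -1, -7/8, -13/16, -25/32, -49/64, -195/256 | -97/128, -3/4, -1/2, 0 } ⇒ -389/512
v(RBRRBBBBRBB) = { -1, -7/8, -13/16, -25/32, -49/64, -195/256, -389/512 | -97/128, -3/4, -1/2, 0 } ⇒ -777/1024
v(RBRRBBBBRBBR) = { -1, -7/8, -13/16, -25/32, -49/64, -195/256, -389/512 | -777/1024, -97/128, -3/4, -1/2, 0 } ⇒ -1555/2048
v(RBRRBBBBRBBRR) = { -1, -7/8, -13/16, -25/32, -49/64, -195/256, -389/512 | -1555/2048, -777/1024, -97/128, -3/4, -1/2, 0 } ⇒ -3111/4096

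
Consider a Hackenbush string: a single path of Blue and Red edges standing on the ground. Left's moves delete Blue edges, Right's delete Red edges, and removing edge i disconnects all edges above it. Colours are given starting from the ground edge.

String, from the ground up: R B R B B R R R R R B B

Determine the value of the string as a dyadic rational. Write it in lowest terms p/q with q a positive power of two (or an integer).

Build v(s[:k]) for k = 1..12, string s = R B R B B R R R R R B B.
1 of 12 · R · max L −∞ · min R 0 -> -1
2 of 12 · RB · max L -1 · min R 0 -> -1/2
3 of 12 · RBR · max L -1 · min R -1/2 -> -3/4
4 of 12 · RBRB · max L -3/4 · min R -1/2 -> -5/8
5 of 12 · RBRBB · max L -5/8 · min R -1/2 -> -9/16
6 of 12 · RBRBBR · max L -5/8 · min R -9/16 -> -19/32
7 of 12 · RBRBBRR · max L -5/8 · min R -19/32 -> -39/64
8 of 12 · RBRBBRRR · max L -5/8 · min R -39/64 -> -79/128
9 of 12 · RBRBBRRRR · max L -5/8 · min R -79/128 -> -159/256
10 of 12 · RBRBBRRRRR · max L -5/8 · min R -159/256 -> -319/512
11 of 12 · RBRBBRRRRRB · max L -319/512 · min R -159/256 -> -637/1024
12 of 12 · RBRBBRRRRRBB · max L -637/1024 · min R -159/256 -> -1273/2048

-1273/2048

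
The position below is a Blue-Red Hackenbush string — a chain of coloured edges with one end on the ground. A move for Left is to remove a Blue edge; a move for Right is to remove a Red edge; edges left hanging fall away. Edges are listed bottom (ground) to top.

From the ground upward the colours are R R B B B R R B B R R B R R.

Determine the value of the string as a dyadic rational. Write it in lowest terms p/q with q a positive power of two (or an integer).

val(R) = { · | 0 } -> -1
val(RR) = { · | -1,0 } -> -2
val(RRB) = { -2 | -1,0 } -> -3/2
val(RRBB) = { -2,-3/2 | -1,0 } -> -5/4
val(RRBBB) = { -2,-3/2,-5/4 | -1,0 } -> -9/8
val(RRBBBR) = { -2,-3/2,-5/4 | -9/8,-1,0 } -> -19/16
val(RRBBBRR) = { -2,-3/2,-5/4 | -19/16,-9/8,-1,0 } -> -39/32
val(RRBBBRRB) = { -2,-3/2,-5/4,-39/32 | -19/16,-9/8,-1,0 } -> -77/64
val(RRBBBRRBB) = { -2,-3/2,-5/4,-39/32,-77/64 | -19/16,-9/8,-1,0 } -> -153/128
val(RRBBBRRBBR) = { -2,-3/2,-5/4,-39/32,-77/64 | -153/128,-19/16,-9/8,-1,0 } -> -307/256
val(RRBBBRRBBRR) = { -2,-3/2,-5/4,-39/32,-77/64 | -307/256,-153/128,-19/16,-9/8,-1,0 } -> -615/512
val(RRBBBRRBBRRB) = { -2,-3/2,-5/4,-39/32,-77/64,-615/512 | -307/256,-153/128,-19/16,-9/8,-1,0 } -> -1229/1024
val(RRBBBRRBBRRBR) = { -2,-3/2,-5/4,-39/32,-77/64,-615/512 | -1229/1024,-307/256,-153/128,-19/16,-9/8,-1,0 } -> -2459/2048
val(RRBBBRRBBRRBRR) = { -2,-3/2,-5/4,-39/32,-77/64,-615/512 | -2459/2048,-1229/1024,-307/256,-153/128,-19/16,-9/8,-1,0 } -> -4919/4096

-4919/4096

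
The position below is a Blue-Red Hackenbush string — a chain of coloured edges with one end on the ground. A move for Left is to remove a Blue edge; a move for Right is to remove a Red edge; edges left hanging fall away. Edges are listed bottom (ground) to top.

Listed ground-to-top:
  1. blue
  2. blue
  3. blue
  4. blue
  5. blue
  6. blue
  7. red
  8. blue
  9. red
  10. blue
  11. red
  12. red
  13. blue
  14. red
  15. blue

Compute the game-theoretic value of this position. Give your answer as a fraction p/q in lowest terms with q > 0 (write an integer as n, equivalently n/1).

2891/512

step 1: add blue to get b; options L={ 0 } R={ ∅ } -> 1
step 2: add blue to get bb; options L={ 0, 1 } R={ ∅ } -> 2
step 3: add blue to get bbb; options L={ 0, 1, 2 } R={ ∅ } -> 3
step 4: add blue to get bbbb; options L={ 0, 1, 2, 3 } R={ ∅ } -> 4
step 5: add blue to get bbbbb; options L={ 0, 1, 2, 3, 4 } R={ ∅ } -> 5
step 6: add blue to get bbbbbb; options L={ 0, 1, 2, 3, 4, 5 } R={ ∅ } -> 6
step 7: add red to get bbbbbbr; options L={ 0, 1, 2, 3, 4, 5 } R={ 6 } -> 11/2
step 8: add blue to get bbbbbbrb; options L={ 0, 1, 2, 3, 4, 5, 11/2 } R={ 6 } -> 23/4
step 9: add red to get bbbbbbrbr; options L={ 0, 1, 2, 3, 4, 5, 11/2 } R={ 23/4, 6 } -> 45/8
step 10: add blue to get bbbbbbrbrb; options L={ 0, 1, 2, 3, 4, 5, 11/2, 45/8 } R={ 23/4, 6 } -> 91/16
step 11: add red to get bbbbbbrbrbr; options L={ 0, 1, 2, 3, 4, 5, 11/2, 45/8 } R={ 91/16, 23/4, 6 } -> 181/32
step 12: add red to get bbbbbbrbrbrr; options L={ 0, 1, 2, 3, 4, 5, 11/2, 45/8 } R={ 181/32, 91/16, 23/4, 6 } -> 361/64
step 13: add blue to get bbbbbbrbrbrrb; options L={ 0, 1, 2, 3, 4, 5, 11/2, 45/8, 361/64 } R={ 181/32, 91/16, 23/4, 6 } -> 723/128
step 14: add red to get bbbbbbrbrbrrbr; options L={ 0, 1, 2, 3, 4, 5, 11/2, 45/8, 361/64 } R={ 723/128, 181/32, 91/16, 23/4, 6 } -> 1445/256
step 15: add blue to get bbbbbbrbrbrrbrb; options L={ 0, 1, 2, 3, 4, 5, 11/2, 45/8, 361/64, 1445/256 } R={ 723/128, 181/32, 91/16, 23/4, 6 } -> 2891/512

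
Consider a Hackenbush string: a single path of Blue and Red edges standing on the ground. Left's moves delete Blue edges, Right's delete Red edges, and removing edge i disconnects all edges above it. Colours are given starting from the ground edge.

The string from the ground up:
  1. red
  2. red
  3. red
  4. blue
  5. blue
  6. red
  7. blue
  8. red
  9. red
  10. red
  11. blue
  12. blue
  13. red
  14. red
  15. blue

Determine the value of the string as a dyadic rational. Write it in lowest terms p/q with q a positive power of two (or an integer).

val(r) = { · | 0 } — -1
val(rr) = { · | -1; 0 } — -2
val(rrr) = { · | -2; -1; 0 } — -3
val(rrrb) = { -3 | -2; -1; 0 } — -5/2
val(rrrbb) = { -3; -5/2 | -2; -1; 0 } — -9/4
val(rrrbbr) = { -3; -5/2 | -9/4; -2; -1; 0 } — -19/8
val(rrrbbrb) = { -3; -5/2; -19/8 | -9/4; -2; -1; 0 } — -37/16
val(rrrbbrbr) = { -3; -5/2; -19/8 | -37/16; -9/4; -2; -1; 0 } — -75/32
val(rrrbbrbrr) = { -3; -5/2; -19/8 | -75/32; -37/16; -9/4; -2; -1; 0 } — -151/64
val(rrrbbrbrrr) = { -3; -5/2; -19/8 | -151/64; -75/32; -37/16; -9/4; -2; -1; 0 } — -303/128
val(rrrbbrbrrrb) = { -3; -5/2; -19/8; -303/128 | -151/64; -75/32; -37/16; -9/4; -2; -1; 0 } — -605/256
val(rrrbbrbrrrbb) = { -3; -5/2; -19/8; -303/128; -605/256 | -151/64; -75/32; -37/16; -9/4; -2; -1; 0 } — -1209/512
val(rrrbbrbrrrbbr) = { -3; -5/2; -19/8; -303/128; -605/256 | -1209/512; -151/64; -75/32; -37/16; -9/4; -2; -1; 0 } — -2419/1024
val(rrrbbrbrrrbbrr) = { -3; -5/2; -19/8; -303/128; -605/256 | -2419/1024; -1209/512; -151/64; -75/32; -37/16; -9/4; -2; -1; 0 } — -4839/2048
val(rrrbbrbrrrbbrrb) = { -3; -5/2; -19/8; -303/128; -605/256; -4839/2048 | -2419/1024; -1209/512; -151/64; -75/32; -37/16; -9/4; -2; -1; 0 } — -9677/4096

-9677/4096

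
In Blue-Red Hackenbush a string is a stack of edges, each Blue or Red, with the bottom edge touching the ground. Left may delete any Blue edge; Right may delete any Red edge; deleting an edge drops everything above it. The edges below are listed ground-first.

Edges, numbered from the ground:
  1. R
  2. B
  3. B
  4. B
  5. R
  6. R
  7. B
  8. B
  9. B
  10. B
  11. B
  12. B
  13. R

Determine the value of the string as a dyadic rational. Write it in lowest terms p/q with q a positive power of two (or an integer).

-771/4096

R: Left { (no moves) }, Right { 0 } → simplest -1
RB: Left { -1 }, Right { 0 } → simplest -1/2
RBB: Left { -1 -1/2 }, Right { 0 } → simplest -1/4
RBBB: Left { -1 -1/2 -1/4 }, Right { 0 } → simplest -1/8
RBBBR: Left { -1 -1/2 -1/4 }, Right { -1/8 0 } → simplest -3/16
RBBBRR: Left { -1 -1/2 -1/4 }, Right { -3/16 -1/8 0 } → simplest -7/32
RBBBRRB: Left { -1 -1/2 -1/4 -7/32 }, Right { -3/16 -1/8 0 } → simplest -13/64
RBBBRRBB: Left { -1 -1/2 -1/4 -7/32 -13/64 }, Right { -3/16 -1/8 0 } → simplest -25/128
RBBBRRBBB: Left { -1 -1/2 -1/4 -7/32 -13/64 -25/128 }, Right { -3/16 -1/8 0 } → simplest -49/256
RBBBRRBBBB: Left { -1 -1/2 -1/4 -7/32 -13/64 -25/128 -49/256 }, Right { -3/16 -1/8 0 } → simplest -97/512
RBBBRRBBBBB: Left { -1 -1/2 -1/4 -7/32 -13/64 -25/128 -49/256 -97/512 }, Right { -3/16 -1/8 0 } → simplest -193/1024
RBBBRRBBBBBB: Left { -1 -1/2 -1/4 -7/32 -13/64 -25/128 -49/256 -97/512 -193/1024 }, Right { -3/16 -1/8 0 } → simplest -385/2048
RBBBRRBBBBBBR: Left { -1 -1/2 -1/4 -7/32 -13/64 -25/128 -49/256 -97/512 -193/1024 }, Right { -385/2048 -3/16 -1/8 0 } → simplest -771/4096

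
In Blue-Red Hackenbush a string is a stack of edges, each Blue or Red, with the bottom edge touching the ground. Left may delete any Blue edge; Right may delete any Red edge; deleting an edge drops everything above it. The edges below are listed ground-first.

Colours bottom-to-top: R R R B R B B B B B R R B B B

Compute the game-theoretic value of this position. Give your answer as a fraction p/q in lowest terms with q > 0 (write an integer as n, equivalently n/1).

R: Left { (no moves) }, Right { 0 } ⇒ simplest -1
RR: Left { (no moves) }, Right { -1 0 } ⇒ simplest -2
RRR: Left { (no moves) }, Right { -2 -1 0 } ⇒ simplest -3
RRRB: Left { -3 }, Right { -2 -1 0 } ⇒ simplest -5/2
RRRBR: Left { -3 }, Right { -5/2 -2 -1 0 } ⇒ simplest -11/4
RRRBRB: Left { -3 -11/4 }, Right { -5/2 -2 -1 0 } ⇒ simplest -21/8
RRRBRBB: Left { -3 -11/4 -21/8 }, Right { -5/2 -2 -1 0 } ⇒ simplest -41/16
RRRBRBBB: Left { -3 -11/4 -21/8 -41/16 }, Right { -5/2 -2 -1 0 } ⇒ simplest -81/32
RRRBRBBBB: Left { -3 -11/4 -21/8 -41/16 -81/32 }, Right { -5/2 -2 -1 0 } ⇒ simplest -161/64
RRRBRBBBBB: Left { -3 -11/4 -21/8 -41/16 -81/32 -161/64 }, Right { -5/2 -2 -1 0 } ⇒ simplest -321/128
RRRBRBBBBBR: Left { -3 -11/4 -21/8 -41/16 -81/32 -161/64 }, Right { -321/128 -5/2 -2 -1 0 } ⇒ simplest -643/256
RRRBRBBBBBRR: Left { -3 -11/4 -21/8 -41/16 -81/32 -161/64 }, Right { -643/256 -321/128 -5/2 -2 -1 0 } ⇒ simplest -1287/512
RRRBRBBBBBRRB: Left { -3 -11/4 -21/8 -41/16 -81/32 -161/64 -1287/512 }, Right { -643/256 -321/128 -5/2 -2 -1 0 } ⇒ simplest -2573/1024
RRRBRBBBBBRRBB: Left { -3 -11/4 -21/8 -41/16 -81/32 -161/64 -1287/512 -2573/1024 }, Right { -643/256 -321/128 -5/2 -2 -1 0 } ⇒ simplest -5145/2048
RRRBRBBBBBRRBBB: Left { -3 -11/4 -21/8 -41/16 -81/32 -161/64 -1287/512 -2573/1024 -5145/2048 }, Right { -643/256 -321/128 -5/2 -2 -1 0 } ⇒ simplest -10289/4096

-10289/4096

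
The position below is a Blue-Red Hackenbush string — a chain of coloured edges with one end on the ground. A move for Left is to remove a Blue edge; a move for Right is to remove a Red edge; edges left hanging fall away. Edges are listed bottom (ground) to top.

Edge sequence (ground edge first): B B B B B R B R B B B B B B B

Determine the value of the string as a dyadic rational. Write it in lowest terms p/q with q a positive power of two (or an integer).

g_1 [B]  L=[0]  R=[(no moves)]  -> 1
g_2 [BB]  L=[0, 1]  R=[(no moves)]  -> 2
g_3 [BBB]  L=[0, 1, 2]  R=[(no moves)]  -> 3
g_4 [BBBB]  L=[0, 1, 2, 3]  R=[(no moves)]  -> 4
g_5 [BBBBB]  L=[0, 1, 2, 3, 4]  R=[(no moves)]  -> 5
g_6 [BBBBBR]  L=[0, 1, 2, 3, 4]  R=[5]  -> 9/2
g_7 [BBBBBRB]  L=[0, 1, 2, 3, 4, 9/2]  R=[5]  -> 19/4
g_8 [BBBBBRBR]  L=[0, 1, 2, 3, 4, 9/2]  R=[19/4, 5]  -> 37/8
g_9 [BBBBBRBRB]  L=[0, 1, 2, 3, 4, 9/2, 37/8]  R=[19/4, 5]  -> 75/16
g_10 [BBBBBRBRBB]  L=[0, 1, 2, 3, 4, 9/2, 37/8, 75/16]  R=[19/4, 5]  -> 151/32
g_11 [BBBBBRBRBBB]  L=[0, 1, 2, 3, 4, 9/2, 37/8, 75/16, 151/32]  R=[19/4, 5]  -> 303/64
g_12 [BBBBBRBRBBBB]  L=[0, 1, 2, 3, 4, 9/2, 37/8, 75/16, 151/32, 303/64]  R=[19/4, 5]  -> 607/128
g_13 [BBBBBRBRBBBBB]  L=[0, 1, 2, 3, 4, 9/2, 37/8, 75/16, 151/32, 303/64, 607/128]  R=[19/4, 5]  -> 1215/256
g_14 [BBBBBRBRBBBBBB]  L=[0, 1, 2, 3, 4, 9/2, 37/8, 75/16, 151/32, 303/64, 607/128, 1215/256]  R=[19/4, 5]  -> 2431/512
g_15 [BBBBBRBRBBBBBBB]  L=[0, 1, 2, 3, 4, 9/2, 37/8, 75/16, 151/32, 303/64, 607/128, 1215/256, 2431/512]  R=[19/4, 5]  -> 4863/1024

4863/1024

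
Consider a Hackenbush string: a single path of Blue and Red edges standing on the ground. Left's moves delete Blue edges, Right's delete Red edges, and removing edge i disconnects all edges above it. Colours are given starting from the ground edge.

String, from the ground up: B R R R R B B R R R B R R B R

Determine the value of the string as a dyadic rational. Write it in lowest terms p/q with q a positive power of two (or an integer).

1573/16384

g_1 [B]  L=[0]  R=[(no moves)]  → 1
g_2 [BR]  L=[0]  R=[1]  → 1/2
g_3 [BRR]  L=[0]  R=[1/2 1]  → 1/4
g_4 [BRRR]  L=[0]  R=[1/4 1/2 1]  → 1/8
g_5 [BRRRR]  L=[0]  R=[1/8 1/4 1/2 1]  → 1/16
g_6 [BRRRRB]  L=[0 1/16]  R=[1/8 1/4 1/2 1]  → 3/32
g_7 [BRRRRBB]  L=[0 1/16 3/32]  R=[1/8 1/4 1/2 1]  → 7/64
g_8 [BRRRRBBR]  L=[0 1/16 3/32]  R=[7/64 1/8 1/4 1/2 1]  → 13/128
g_9 [BRRRRBBRR]  L=[0 1/16 3/32]  R=[13/128 7/64 1/8 1/4 1/2 1]  → 25/256
g_10 [BRRRRBBRRR]  L=[0 1/16 3/32]  R=[25/256 13/128 7/64 1/8 1/4 1/2 1]  → 49/512
g_11 [BRRRRBBRRRB]  L=[0 1/16 3/32 49/512]  R=[25/256 13/128 7/64 1/8 1/4 1/2 1]  → 99/1024
g_12 [BRRRRBBRRRBR]  L=[0 1/16 3/32 49/512]  R=[99/1024 25/256 13/128 7/64 1/8 1/4 1/2 1]  → 197/2048
g_13 [BRRRRBBRRRBRR]  L=[0 1/16 3/32 49/512]  R=[197/2048 99/1024 25/256 13/128 7/64 1/8 1/4 1/2 1]  → 393/4096
g_14 [BRRRRBBRRRBRRB]  L=[0 1/16 3/32 49/512 393/4096]  R=[197/2048 99/1024 25/256 13/128 7/64 1/8 1/4 1/2 1]  → 787/8192
g_15 [BRRRRBBRRRBRRBR]  L=[0 1/16 3/32 49/512 393/4096]  R=[787/8192 197/2048 99/1024 25/256 13/128 7/64 1/8 1/4 1/2 1]  → 1573/16384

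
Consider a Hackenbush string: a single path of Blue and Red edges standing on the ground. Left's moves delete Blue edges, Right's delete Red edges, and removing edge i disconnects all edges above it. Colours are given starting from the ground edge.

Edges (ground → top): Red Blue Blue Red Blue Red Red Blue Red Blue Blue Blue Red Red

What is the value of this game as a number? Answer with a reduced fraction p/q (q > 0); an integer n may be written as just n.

R: Left { ∅ }, Right { 0 } -> simplest -1
RB: Left { -1 }, Right { 0 } -> simplest -1/2
RBB: Left { -1, -1/2 }, Right { 0 } -> simplest -1/4
RBBR: Left { -1, -1/2 }, Right { -1/4, 0 } -> simplest -3/8
RBBRB: Left { -1, -1/2, -3/8 }, Right { -1/4, 0 } -> simplest -5/16
RBBRBR: Left { -1, -1/2, -3/8 }, Right { -5/16, -1/4, 0 } -> simplest -11/32
RBBRBRR: Left { -1, -1/2, -3/8 }, Right { -11/32, -5/16, -1/4, 0 } -> simplest -23/64
RBBRBRRB: Left { -1, -1/2, -3/8, -23/64 }, Right { -11/32, -5/16, -1/4, 0 } -> simplest -45/128
RBBRBRRBR: Left { -1, -1/2, -3/8, -23/64 }, Right { -45/128, -11/32, -5/16, -1/4, 0 } -> simplest -91/256
RBBRBRRBRB: Left { -1, -1/2, -3/8, -23/64, -91/256 }, Right { -45/128, -11/32, -5/16, -1/4, 0 } -> simplest -181/512
RBBRBRRBRBB: Left { -1, -1/2, -3/8, -23/64, -91/256, -181/512 }, Right { -45/128, -11/32, -5/16, -1/4, 0 } -> simplest -361/1024
RBBRBRRBRBBB: Left { -1, -1/2, -3/8, -23/64, -91/256, -181/512, -361/1024 }, Right { -45/128, -11/32, -5/16, -1/4, 0 } -> simplest -721/2048
RBBRBRRBRBBBR: Left { -1, -1/2, -3/8, -23/64, -91/256, -181/512, -361/1024 }, Right { -721/2048, -45/128, -11/32, -5/16, -1/4, 0 } -> simplest -1443/4096
RBBRBRRBRBBBRR: Left { -1, -1/2, -3/8, -23/64, -91/256, -181/512, -361/1024 }, Right { -1443/4096, -721/2048, -45/128, -11/32, -5/16, -1/4, 0 } -> simplest -2887/8192

-2887/8192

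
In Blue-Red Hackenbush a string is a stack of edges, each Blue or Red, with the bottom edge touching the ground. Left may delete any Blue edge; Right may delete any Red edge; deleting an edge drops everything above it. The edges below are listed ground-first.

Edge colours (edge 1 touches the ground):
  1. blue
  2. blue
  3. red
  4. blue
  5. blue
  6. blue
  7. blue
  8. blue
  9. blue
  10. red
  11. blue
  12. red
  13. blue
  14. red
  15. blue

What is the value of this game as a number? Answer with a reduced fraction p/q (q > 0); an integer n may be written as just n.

16299/8192

1 of 15 · b · max L 0 · min R +∞ gives 1
2 of 15 · bb · max L 1 · min R +∞ gives 2
3 of 15 · bbr · max L 1 · min R 2 gives 3/2
4 of 15 · bbrb · max L 3/2 · min R 2 gives 7/4
5 of 15 · bbrbb · max L 7/4 · min R 2 gives 15/8
6 of 15 · bbrbbb · max L 15/8 · min R 2 gives 31/16
7 of 15 · bbrbbbb · max L 31/16 · min R 2 gives 63/32
8 of 15 · bbrbbbbb · max L 63/32 · min R 2 gives 127/64
9 of 15 · bbrbbbbbb · max L 127/64 · min R 2 gives 255/128
10 of 15 · bbrbbbbbbr · max L 127/64 · min R 255/128 gives 509/256
11 of 15 · bbrbbbbbbrb · max L 509/256 · min R 255/128 gives 1019/512
12 of 15 · bbrbbbbbbrbr · max L 509/256 · min R 1019/512 gives 2037/1024
13 of 15 · bbrbbbbbbrbrb · max L 2037/1024 · min R 1019/512 gives 4075/2048
14 of 15 · bbrbbbbbbrbrbr · max L 2037/1024 · min R 4075/2048 gives 8149/4096
15 of 15 · bbrbbbbbbrbrbrb · max L 8149/4096 · min R 4075/2048 gives 16299/8192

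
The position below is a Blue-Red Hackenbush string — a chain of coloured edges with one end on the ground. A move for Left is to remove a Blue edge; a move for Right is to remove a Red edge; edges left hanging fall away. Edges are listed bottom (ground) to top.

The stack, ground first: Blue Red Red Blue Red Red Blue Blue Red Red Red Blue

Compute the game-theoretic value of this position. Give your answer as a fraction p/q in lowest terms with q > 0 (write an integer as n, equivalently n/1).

Build g(s[:k]) for k = 1..12, string s = Blue Red Red Blue Red Red Blue Blue Red Red Red Blue.
g(B) = { 0 | none } => 1
g(BR) = { 0 | 1 } => 1/2
g(BRR) = { 0 | 1/2 1 } => 1/4
g(BRRB) = { 0 1/4 | 1/2 1 } => 3/8
g(BRRBR) = { 0 1/4 | 3/8 1/2 1 } => 5/16
g(BRRBRR) = { 0 1/4 | 5/16 3/8 1/2 1 } => 9/32
g(BRRBRRB) = { 0 1/4 9/32 | 5/16 3/8 1/2 1 } => 19/64
g(BRRBRRBB) = { 0 1/4 9/32 19/64 | 5/16 3/8 1/2 1 } => 39/128
g(BRRBRRBBR) = { 0 1/4 9/32 19/64 | 39/128 5/16 3/8 1/2 1 } => 77/256
g(BRRBRRBBRR) = { 0 1/4 9/32 19/64 | 77/256 39/128 5/16 3/8 1/2 1 } => 153/512
g(BRRBRRBBRRR) = { 0 1/4 9/32 19/64 | 153/512 77/256 39/128 5/16 3/8 1/2 1 } => 305/1024
g(BRRBRRBBRRRB) = { 0 1/4 9/32 19/64 305/1024 | 153/512 77/256 39/128 5/16 3/8 1/2 1 } => 611/2048

611/2048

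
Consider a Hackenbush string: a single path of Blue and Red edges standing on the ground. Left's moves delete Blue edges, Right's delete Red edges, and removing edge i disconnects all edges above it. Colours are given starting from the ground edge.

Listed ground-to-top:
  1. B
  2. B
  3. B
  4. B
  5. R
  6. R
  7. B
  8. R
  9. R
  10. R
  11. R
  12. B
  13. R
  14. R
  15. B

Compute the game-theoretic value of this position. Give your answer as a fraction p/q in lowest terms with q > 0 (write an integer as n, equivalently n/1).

6675/2048

Prefix values for B B B B R R B R R R R B R R B via {L|R} + simplicity:
B: Left { 0 }, Right { none } => simplest 1
BB: Left { 0; 1 }, Right { none } => simplest 2
BBB: Left { 0; 1; 2 }, Right { none } => simplest 3
BBBB: Left { 0; 1; 2; 3 }, Right { none } => simplest 4
BBBBR: Left { 0; 1; 2; 3 }, Right { 4 } => simplest 7/2
BBBBRR: Left { 0; 1; 2; 3 }, Right { 7/2; 4 } => simplest 13/4
BBBBRRB: Left { 0; 1; 2; 3; 13/4 }, Right { 7/2; 4 } => simplest 27/8
BBBBRRBR: Left { 0; 1; 2; 3; 13/4 }, Right { 27/8; 7/2; 4 } => simplest 53/16
BBBBRRBRR: Left { 0; 1; 2; 3; 13/4 }, Right { 53/16; 27/8; 7/2; 4 } => simplest 105/32
BBBBRRBRRR: Left { 0; 1; 2; 3; 13/4 }, Right { 105/32; 53/16; 27/8; 7/2; 4 } => simplest 209/64
BBBBRRBRRRR: Left { 0; 1; 2; 3; 13/4 }, Right { 209/64; 105/32; 53/16; 27/8; 7/2; 4 } => simplest 417/128
BBBBRRBRRRRB: Left { 0; 1; 2; 3; 13/4; 417/128 }, Right { 209/64; 105/32; 53/16; 27/8; 7/2; 4 } => simplest 835/256
BBBBRRBRRRRBR: Left { 0; 1; 2; 3; 13/4; 417/128 }, Right { 835/256; 209/64; 105/32; 53/16; 27/8; 7/2; 4 } => simplest 1669/512
BBBBRRBRRRRBRR: Left { 0; 1; 2; 3; 13/4; 417/128 }, Right { 1669/512; 835/256; 209/64; 105/32; 53/16; 27/8; 7/2; 4 } => simplest 3337/1024
BBBBRRBRRRRBRRB: Left { 0; 1; 2; 3; 13/4; 417/128; 3337/1024 }, Right { 1669/512; 835/256; 209/64; 105/32; 53/16; 27/8; 7/2; 4 } => simplest 6675/2048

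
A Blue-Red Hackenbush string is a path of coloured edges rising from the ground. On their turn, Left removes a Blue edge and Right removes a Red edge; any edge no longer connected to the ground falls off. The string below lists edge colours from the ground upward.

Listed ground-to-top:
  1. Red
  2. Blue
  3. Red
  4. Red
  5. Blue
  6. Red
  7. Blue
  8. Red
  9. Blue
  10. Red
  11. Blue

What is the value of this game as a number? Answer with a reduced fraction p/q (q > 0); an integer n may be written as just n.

-853/1024

1 of 11 · R · max L −∞ · min R 0 -> -1
2 of 11 · RB · max L -1 · min R 0 -> -1/2
3 of 11 · RBR · max L -1 · min R -1/2 -> -3/4
4 of 11 · RBRR · max L -1 · min R -3/4 -> -7/8
5 of 11 · RBRRB · max L -7/8 · min R -3/4 -> -13/16
6 of 11 · RBRRBR · max L -7/8 · min R -13/16 -> -27/32
7 of 11 · RBRRBRB · max L -27/32 · min R -13/16 -> -53/64
8 of 11 · RBRRBRBR · max L -27/32 · min R -53/64 -> -107/128
9 of 11 · RBRRBRBRB · max L -107/128 · min R -53/64 -> -213/256
10 of 11 · RBRRBRBRBR · max L -107/128 · min R -213/256 -> -427/512
11 of 11 · RBRRBRBRBRB · max L -427/512 · min R -213/256 -> -853/1024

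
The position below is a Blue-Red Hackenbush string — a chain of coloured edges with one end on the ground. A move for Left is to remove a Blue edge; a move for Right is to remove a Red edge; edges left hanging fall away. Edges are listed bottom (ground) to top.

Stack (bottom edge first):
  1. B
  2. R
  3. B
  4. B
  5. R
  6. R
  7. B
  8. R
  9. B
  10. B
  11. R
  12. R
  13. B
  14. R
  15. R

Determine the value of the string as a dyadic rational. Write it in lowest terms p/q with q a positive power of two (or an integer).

Recurse on prefixes of the 15-edge string B R B B R R B R B B R R B R R:
1 of 15 · B · max L 0 · min R +∞ gives 1
2 of 15 · BR · max L 0 · min R 1 gives 1/2
3 of 15 · BRB · max L 1/2 · min R 1 gives 3/4
4 of 15 · BRBB · max L 3/4 · min R 1 gives 7/8
5 of 15 · BRBBR · max L 3/4 · min R 7/8 gives 13/16
6 of 15 · BRBBRR · max L 3/4 · min R 13/16 gives 25/32
7 of 15 · BRBBRRB · max L 25/32 · min R 13/16 gives 51/64
8 of 15 · BRBBRRBR · max L 25/32 · min R 51/64 gives 101/128
9 of 15 · BRBBRRBRB · max L 101/128 · min R 51/64 gives 203/256
10 of 15 · BRBBRRBRBB · max L 203/256 · min R 51/64 gives 407/512
11 of 15 · BRBBRRBRBBR · max L 203/256 · min R 407/512 gives 813/1024
12 of 15 · BRBBRRBRBBRR · max L 203/256 · min R 813/1024 gives 1625/2048
13 of 15 · BRBBRRBRBBRRB · max L 1625/2048 · min R 813/1024 gives 3251/4096
14 of 15 · BRBBRRBRBBRRBR · max L 1625/2048 · min R 3251/4096 gives 6501/8192
15 of 15 · BRBBRRBRBBRRBRR · max L 1625/2048 · min R 6501/8192 gives 13001/16384

13001/16384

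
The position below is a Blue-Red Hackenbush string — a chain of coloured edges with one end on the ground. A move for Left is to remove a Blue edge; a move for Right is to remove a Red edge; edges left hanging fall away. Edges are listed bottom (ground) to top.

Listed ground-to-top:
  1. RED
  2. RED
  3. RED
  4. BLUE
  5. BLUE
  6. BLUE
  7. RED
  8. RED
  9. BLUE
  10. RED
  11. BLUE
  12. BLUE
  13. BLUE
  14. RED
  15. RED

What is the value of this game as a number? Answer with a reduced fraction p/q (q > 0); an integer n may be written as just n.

step 1: add RED to get R; options L={ (no moves) } R={ 0 } — -1
step 2: add RED to get RR; options L={ (no moves) } R={ -1, 0 } — -2
step 3: add RED to get RRR; options L={ (no moves) } R={ -2, -1, 0 } — -3
step 4: add BLUE to get RRRB; options L={ -3 } R={ -2, -1, 0 } — -5/2
step 5: add BLUE to get RRRBB; options L={ -3, -5/2 } R={ -2, -1, 0 } — -9/4
step 6: add BLUE to get RRRBBB; options L={ -3, -5/2, -9/4 } R={ -2, -1, 0 } — -17/8
step 7: add RED to get RRRBBBR; options L={ -3, -5/2, -9/4 } R={ -17/8, -2, -1, 0 } — -35/16
step 8: add RED to get RRRBBBRR; options L={ -3, -5/2, -9/4 } R={ -35/16, -17/8, -2, -1, 0 } — -71/32
step 9: add BLUE to get RRRBBBRRB; options L={ -3, -5/2, -9/4, -71/32 } R={ -35/16, -17/8, -2, -1, 0 } — -141/64
step 10: add RED to get RRRBBBRRBR; options L={ -3, -5/2, -9/4, -71/32 } R={ -141/64, -35/16, -17/8, -2, -1, 0 } — -283/128
step 11: add BLUE to get RRRBBBRRBRB; options L={ -3, -5/2, -9/4, -71/32, -283/128 } R={ -141/64, -35/16, -17/8, -2, -1, 0 } — -565/256
step 12: add BLUE to get RRRBBBRRBRBB; options L={ -3, -5/2, -9/4, -71/32, -283/128, -565/256 } R={ -141/64, -35/16, -17/8, -2, -1, 0 } — -1129/512
step 13: add BLUE to get RRRBBBRRBRBBB; options L={ -3, -5/2, -9/4, -71/32, -283/128, -565/256, -1129/512 } R={ -141/64, -35/16, -17/8, -2, -1, 0 } — -2257/1024
step 14: add RED to get RRRBBBRRBRBBBR; options L={ -3, -5/2, -9/4, -71/32, -283/128, -565/256, -1129/512 } R={ -2257/1024, -141/64, -35/16, -17/8, -2, -1, 0 } — -4515/2048
step 15: add RED to get RRRBBBRRBRBBBRR; options L={ -3, -5/2, -9/4, -71/32, -283/128, -565/256, -1129/512 } R={ -4515/2048, -2257/1024, -141/64, -35/16, -17/8, -2, -1, 0 } — -9031/4096

-9031/4096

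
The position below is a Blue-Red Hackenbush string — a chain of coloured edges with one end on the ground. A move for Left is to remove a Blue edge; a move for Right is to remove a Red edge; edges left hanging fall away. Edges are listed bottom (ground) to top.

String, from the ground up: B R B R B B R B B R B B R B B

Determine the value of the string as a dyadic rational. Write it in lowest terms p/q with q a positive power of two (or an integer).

11703/16384

Build val(s[:k]) for k = 1..15, string s = B R B R B B R B B R B B R B B.
1 of 15 · B · max L 0 · min R +∞ => 1
2 of 15 · BR · max L 0 · min R 1 => 1/2
3 of 15 · BRB · max L 1/2 · min R 1 => 3/4
4 of 15 · BRBR · max L 1/2 · min R 3/4 => 5/8
5 of 15 · BRBRB · max L 5/8 · min R 3/4 => 11/16
6 of 15 · BRBRBB · max L 11/16 · min R 3/4 => 23/32
7 of 15 · BRBRBBR · max L 11/16 · min R 23/32 => 45/64
8 of 15 · BRBRBBRB · max L 45/64 · min R 23/32 => 91/128
9 of 15 · BRBRBBRBB · max L 91/128 · min R 23/32 => 183/256
10 of 15 · BRBRBBRBBR · max L 91/128 · min R 183/256 => 365/512
11 of 15 · BRBRBBRBBRB · max L 365/512 · min R 183/256 => 731/1024
12 of 15 · BRBRBBRBBRBB · max L 731/1024 · min R 183/256 => 1463/2048
13 of 15 · BRBRBBRBBRBBR · max L 731/1024 · min R 1463/2048 => 2925/4096
14 of 15 · BRBRBBRBBRBBRB · max L 2925/4096 · min R 1463/2048 => 5851/8192
15 of 15 · BRBRBBRBBRBBRBB · max L 5851/8192 · min R 1463/2048 => 11703/16384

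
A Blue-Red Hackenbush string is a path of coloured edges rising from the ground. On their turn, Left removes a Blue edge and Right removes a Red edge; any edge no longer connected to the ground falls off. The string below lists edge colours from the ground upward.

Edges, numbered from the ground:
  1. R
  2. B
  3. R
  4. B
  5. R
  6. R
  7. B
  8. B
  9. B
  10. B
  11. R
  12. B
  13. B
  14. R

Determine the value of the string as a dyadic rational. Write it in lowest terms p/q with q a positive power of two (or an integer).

step 1: add R to get R; options L={ — } R={ 0 } ⇒ -1
step 2: add B to get RB; options L={ -1 } R={ 0 } ⇒ -1/2
step 3: add R to get RBR; options L={ -1 } R={ -1/2, 0 } ⇒ -3/4
step 4: add B to get RBRB; options L={ -1, -3/4 } R={ -1/2, 0 } ⇒ -5/8
step 5: add R to get RBRBR; options L={ -1, -3/4 } R={ -5/8, -1/2, 0 } ⇒ -11/16
step 6: add R to get RBRBRR; options L={ -1, -3/4 } R={ -11/16, -5/8, -1/2, 0 } ⇒ -23/32
step 7: add B to get RBRBRRB; options L={ -1, -3/4, -23/32 } R={ -11/16, -5/8, -1/2, 0 } ⇒ -45/64
step 8: add B to get RBRBRRBB; options L={ -1, -3/4, -23/32, -45/64 } R={ -11/16, -5/8, -1/2, 0 } ⇒ -89/128
step 9: add B to get RBRBRRBBB; options L={ -1, -3/4, -23/32, -45/64, -89/128 } R={ -11/16, -5/8, -1/2, 0 } ⇒ -177/256
step 10: add B to get RBRBRRBBBB; options L={ -1, -3/4, -23/32, -45/64, -89/128, -177/256 } R={ -11/16, -5/8, -1/2, 0 } ⇒ -353/512
step 11: add R to get RBRBRRBBBBR; options L={ -1, -3/4, -23/32, -45/64, -89/128, -177/256 } R={ -353/512, -11/16, -5/8, -1/2, 0 } ⇒ -707/1024
step 12: add B to get RBRBRRBBBBRB; options L={ -1, -3/4, -23/32, -45/64, -89/128, -177/256, -707/1024 } R={ -353/512, -11/16, -5/8, -1/2, 0 } ⇒ -1413/2048
step 13: add B to get RBRBRRBBBBRBB; options L={ -1, -3/4, -23/32, -45/64, -89/128, -177/256, -707/1024, -1413/2048 } R={ -353/512, -11/16, -5/8, -1/2, 0 } ⇒ -2825/4096
step 14: add R to get RBRBRRBBBBRBBR; options L={ -1, -3/4, -23/32, -45/64, -89/128, -177/256, -707/1024, -1413/2048 } R={ -2825/4096, -353/512, -11/16, -5/8, -1/2, 0 } ⇒ -5651/8192

-5651/8192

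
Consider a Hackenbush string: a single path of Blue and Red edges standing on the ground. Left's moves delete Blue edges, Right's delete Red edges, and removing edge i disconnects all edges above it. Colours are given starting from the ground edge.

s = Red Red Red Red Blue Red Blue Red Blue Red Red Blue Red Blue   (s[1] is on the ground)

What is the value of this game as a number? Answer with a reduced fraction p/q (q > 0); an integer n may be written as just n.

-3765/1024

Build val(s[:k]) for k = 1..14, string s = Red Red Red Red Blue Red Blue Red Blue Red Red Blue Red Blue.
R: Left { (no moves) }, Right { 0 } so simplest -1
RR: Left { (no moves) }, Right { -1; 0 } so simplest -2
RRR: Left { (no moves) }, Right { -2; -1; 0 } so simplest -3
RRRR: Left { (no moves) }, Right { -3; -2; -1; 0 } so simplest -4
RRRRB: Left { -4 }, Right { -3; -2; -1; 0 } so simplest -7/2
RRRRBR: Left { -4 }, Right { -7/2; -3; -2; -1; 0 } so simplest -15/4
RRRRBRB: Left { -4; -15/4 }, Right { -7/2; -3; -2; -1; 0 } so simplest -29/8
RRRRBRBR: Left { -4; -15/4 }, Right { -29/8; -7/2; -3; -2; -1; 0 } so simplest -59/16
RRRRBRBRB: Left { -4; -15/4; -59/16 }, Right { -29/8; -7/2; -3; -2; -1; 0 } so simplest -117/32
RRRRBRBRBR: Left { -4; -15/4; -59/16 }, Right { -117/32; -29/8; -7/2; -3; -2; -1; 0 } so simplest -235/64
RRRRBRBRBRR: Left { -4; -15/4; -59/16 }, Right { -235/64; -117/32; -29/8; -7/2; -3; -2; -1; 0 } so simplest -471/128
RRRRBRBRBRRB: Left { -4; -15/4; -59/16; -471/128 }, Right { -235/64; -117/32; -29/8; -7/2; -3; -2; -1; 0 } so simplest -941/256
RRRRBRBRBRRBR: Left { -4; -15/4; -59/16; -471/128 }, Right { -941/256; -235/64; -117/32; -29/8; -7/2; -3; -2; -1; 0 } so simplest -1883/512
RRRRBRBRBRRBRB: Left { -4; -15/4; -59/16; -471/128; -1883/512 }, Right { -941/256; -235/64; -117/32; -29/8; -7/2; -3; -2; -1; 0 } so simplest -3765/1024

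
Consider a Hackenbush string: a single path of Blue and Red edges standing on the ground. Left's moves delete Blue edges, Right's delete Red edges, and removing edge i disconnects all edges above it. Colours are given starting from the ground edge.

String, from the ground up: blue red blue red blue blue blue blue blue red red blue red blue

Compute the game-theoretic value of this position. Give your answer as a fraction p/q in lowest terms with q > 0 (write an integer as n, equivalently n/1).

val_1 [b]  L=[0]  R=[none]  = 1
val_2 [br]  L=[0]  R=[1]  = 1/2
val_3 [brb]  L=[0,1/2]  R=[1]  = 3/4
val_4 [brbr]  L=[0,1/2]  R=[3/4,1]  = 5/8
val_5 [brbrb]  L=[0,1/2,5/8]  R=[3/4,1]  = 11/16
val_6 [brbrbb]  L=[0,1/2,5/8,11/16]  R=[3/4,1]  = 23/32
val_7 [brbrbbb]  L=[0,1/2,5/8,11/16,23/32]  R=[3/4,1]  = 47/64
val_8 [brbrbbbb]  L=[0,1/2,5/8,11/16,23/32,47/64]  R=[3/4,1]  = 95/128
val_9 [brbrbbbbb]  L=[0,1/2,5/8,11/16,23/32,47/64,95/128]  R=[3/4,1]  = 191/256
val_10 [brbrbbbbbr]  L=[0,1/2,5/8,11/16,23/32,47/64,95/128]  R=[191/256,3/4,1]  = 381/512
val_11 [brbrbbbbbrr]  L=[0,1/2,5/8,11/16,23/32,47/64,95/128]  R=[381/512,191/256,3/4,1]  = 761/1024
val_12 [brbrbbbbbrrb]  L=[0,1/2,5/8,11/16,23/32,47/64,95/128,761/1024]  R=[381/512,191/256,3/4,1]  = 1523/2048
val_13 [brbrbbbbbrrbr]  L=[0,1/2,5/8,11/16,23/32,47/64,95/128,761/1024]  R=[1523/2048,381/512,191/256,3/4,1]  = 3045/4096
val_14 [brbrbbbbbrrbrb]  L=[0,1/2,5/8,11/16,23/32,47/64,95/128,761/1024,3045/4096]  R=[1523/2048,381/512,191/256,3/4,1]  = 6091/8192

6091/8192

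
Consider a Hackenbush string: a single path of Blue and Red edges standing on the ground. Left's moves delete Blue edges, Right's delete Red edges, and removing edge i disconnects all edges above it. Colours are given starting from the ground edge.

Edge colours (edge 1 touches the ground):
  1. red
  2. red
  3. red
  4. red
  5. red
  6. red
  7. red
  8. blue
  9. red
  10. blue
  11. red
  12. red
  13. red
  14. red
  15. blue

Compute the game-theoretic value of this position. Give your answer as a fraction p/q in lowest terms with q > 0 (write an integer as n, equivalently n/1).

-1725/256

g(r) = { ∅ | 0 } → -1
g(rr) = { ∅ | -1 0 } → -2
g(rrr) = { ∅ | -2 -1 0 } → -3
g(rrrr) = { ∅ | -3 -2 -1 0 } → -4
g(rrrrr) = { ∅ | -4 -3 -2 -1 0 } → -5
g(rrrrrr) = { ∅ | -5 -4 -3 -2 -1 0 } → -6
g(rrrrrrr) = { ∅ | -6 -5 -4 -3 -2 -1 0 } → -7
g(rrrrrrrb) = { -7 | -6 -5 -4 -3 -2 -1 0 } → -13/2
g(rrrrrrrbr) = { -7 | -13/2 -6 -5 -4 -3 -2 -1 0 } → -27/4
g(rrrrrrrbrb) = { -7 -27/4 | -13/2 -6 -5 -4 -3 -2 -1 0 } → -53/8
g(rrrrrrrbrbr) = { -7 -27/4 | -53/8 -13/2 -6 -5 -4 -3 -2 -1 0 } → -107/16
g(rrrrrrrbrbrr) = { -7 -27/4 | -107/16 -53/8 -13/2 -6 -5 -4 -3 -2 -1 0 } → -215/32
g(rrrrrrrbrbrrr) = { -7 -27/4 | -215/32 -107/16 -53/8 -13/2 -6 -5 -4 -3 -2 -1 0 } → -431/64
g(rrrrrrrbrbrrrr) = { -7 -27/4 | -431/64 -215/32 -107/16 -53/8 -13/2 -6 -5 -4 -3 -2 -1 0 } → -863/128
g(rrrrrrrbrbrrrrb) = { -7 -27/4 -863/128 | -431/64 -215/32 -107/16 -53/8 -13/2 -6 -5 -4 -3 -2 -1 0 } → -1725/256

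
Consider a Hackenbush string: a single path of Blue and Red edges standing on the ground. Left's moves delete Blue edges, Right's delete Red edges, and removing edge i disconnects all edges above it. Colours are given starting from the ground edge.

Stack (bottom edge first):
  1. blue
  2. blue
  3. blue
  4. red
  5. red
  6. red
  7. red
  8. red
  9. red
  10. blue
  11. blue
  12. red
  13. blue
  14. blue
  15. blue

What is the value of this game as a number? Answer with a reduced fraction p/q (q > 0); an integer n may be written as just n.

8303/4096

b: Left { 0 }, Right { (no moves) } = simplest 1
bb: Left { 0,1 }, Right { (no moves) } = simplest 2
bbb: Left { 0,1,2 }, Right { (no moves) } = simplest 3
bbbr: Left { 0,1,2 }, Right { 3 } = simplest 5/2
bbbrr: Left { 0,1,2 }, Right { 5/2,3 } = simplest 9/4
bbbrrr: Left { 0,1,2 }, Right { 9/4,5/2,3 } = simplest 17/8
bbbrrrr: Left { 0,1,2 }, Right { 17/8,9/4,5/2,3 } = simplest 33/16
bbbrrrrr: Left { 0,1,2 }, Right { 33/16,17/8,9/4,5/2,3 } = simplest 65/32
bbbrrrrrr: Left { 0,1,2 }, Right { 65/32,33/16,17/8,9/4,5/2,3 } = simplest 129/64
bbbrrrrrrb: Left { 0,1,2,129/64 }, Right { 65/32,33/16,17/8,9/4,5/2,3 } = simplest 259/128
bbbrrrrrrbb: Left { 0,1,2,129/64,259/128 }, Right { 65/32,33/16,17/8,9/4,5/2,3 } = simplest 519/256
bbbrrrrrrbbr: Left { 0,1,2,129/64,259/128 }, Right { 519/256,65/32,33/16,17/8,9/4,5/2,3 } = simplest 1037/512
bbbrrrrrrbbrb: Left { 0,1,2,129/64,259/128,1037/512 }, Right { 519/256,65/32,33/16,17/8,9/4,5/2,3 } = simplest 2075/1024
bbbrrrrrrbbrbb: Left { 0,1,2,129/64,259/128,1037/512,2075/1024 }, Right { 519/256,65/32,33/16,17/8,9/4,5/2,3 } = simplest 4151/2048
bbbrrrrrrbbrbbb: Left { 0,1,2,129/64,259/128,1037/512,2075/1024,4151/2048 }, Right { 519/256,65/32,33/16,17/8,9/4,5/2,3 } = simplest 8303/4096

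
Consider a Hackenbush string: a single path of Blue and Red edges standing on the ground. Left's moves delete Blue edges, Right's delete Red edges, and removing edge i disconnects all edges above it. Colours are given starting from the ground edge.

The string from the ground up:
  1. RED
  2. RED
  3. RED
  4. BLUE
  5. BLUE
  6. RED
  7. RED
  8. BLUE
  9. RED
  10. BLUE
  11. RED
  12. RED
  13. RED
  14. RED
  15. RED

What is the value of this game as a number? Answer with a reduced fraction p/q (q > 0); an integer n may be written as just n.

-9919/4096

v_1 [R]  L=[∅]  R=[0]  gives -1
v_2 [RR]  L=[∅]  R=[-1,0]  gives -2
v_3 [RRR]  L=[∅]  R=[-2,-1,0]  gives -3
v_4 [RRRB]  L=[-3]  R=[-2,-1,0]  gives -5/2
v_5 [RRRBB]  L=[-3,-5/2]  R=[-2,-1,0]  gives -9/4
v_6 [RRRBBR]  L=[-3,-5/2]  R=[-9/4,-2,-1,0]  gives -19/8
v_7 [RRRBBRR]  L=[-3,-5/2]  R=[-19/8,-9/4,-2,-1,0]  gives -39/16
v_8 [RRRBBRRB]  L=[-3,-5/2,-39/16]  R=[-19/8,-9/4,-2,-1,0]  gives -77/32
v_9 [RRRBBRRBR]  L=[-3,-5/2,-39/16]  R=[-77/32,-19/8,-9/4,-2,-1,0]  gives -155/64
v_10 [RRRBBRRBRB]  L=[-3,-5/2,-39/16,-155/64]  R=[-77/32,-19/8,-9/4,-2,-1,0]  gives -309/128
v_11 [RRRBBRRBRBR]  L=[-3,-5/2,-39/16,-155/64]  R=[-309/128,-77/32,-19/8,-9/4,-2,-1,0]  gives -619/256
v_12 [RRRBBRRBRBRR]  L=[-3,-5/2,-39/16,-155/64]  R=[-619/256,-309/128,-77/32,-19/8,-9/4,-2,-1,0]  gives -1239/512
v_13 [RRRBBRRBRBRRR]  L=[-3,-5/2,-39/16,-155/64]  R=[-1239/512,-619/256,-309/128,-77/32,-19/8,-9/4,-2,-1,0]  gives -2479/1024
v_14 [RRRBBRRBRBRRRR]  L=[-3,-5/2,-39/16,-155/64]  R=[-2479/1024,-1239/512,-619/256,-309/128,-77/32,-19/8,-9/4,-2,-1,0]  gives -4959/2048
v_15 [RRRBBRRBRBRRRRR]  L=[-3,-5/2,-39/16,-155/64]  R=[-4959/2048,-2479/1024,-1239/512,-619/256,-309/128,-77/32,-19/8,-9/4,-2,-1,0]  gives -9919/4096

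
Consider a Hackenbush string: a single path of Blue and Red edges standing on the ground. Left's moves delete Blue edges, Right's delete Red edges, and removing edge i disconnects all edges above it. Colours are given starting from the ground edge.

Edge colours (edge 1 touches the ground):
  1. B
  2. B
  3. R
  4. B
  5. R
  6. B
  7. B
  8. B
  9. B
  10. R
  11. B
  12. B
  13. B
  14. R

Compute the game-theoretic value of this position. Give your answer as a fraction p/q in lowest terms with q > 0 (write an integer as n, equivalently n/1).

Recurse on prefixes of the 14-edge string B B R B R B B B B R B B B R:
B: Left { 0 }, Right { ∅ } -> simplest 1
BB: Left { 0, 1 }, Right { ∅ } -> simplest 2
BBR: Left { 0, 1 }, Right { 2 } -> simplest 3/2
BBRB: Left { 0, 1, 3/2 }, Right { 2 } -> simplest 7/4
BBRBR: Left { 0, 1, 3/2 }, Right { 7/4, 2 } -> simplest 13/8
BBRBRB: Left { 0, 1, 3/2, 13/8 }, Right { 7/4, 2 } -> simplest 27/16
BBRBRBB: Left { 0, 1, 3/2, 13/8, 27/16 }, Right { 7/4, 2 } -> simplest 55/32
BBRBRBBB: Left { 0, 1, 3/2, 13/8, 27/16, 55/32 }, Right { 7/4, 2 } -> simplest 111/64
BBRBRBBBB: Left { 0, 1, 3/2, 13/8, 27/16, 55/32, 111/64 }, Right { 7/4, 2 } -> simplest 223/128
BBRBRBBBBR: Left { 0, 1, 3/2, 13/8, 27/16, 55/32, 111/64 }, Right { 223/128, 7/4, 2 } -> simplest 445/256
BBRBRBBBBRB: Left { 0, 1, 3/2, 13/8, 27/16, 55/32, 111/64, 445/256 }, Right { 223/128, 7/4, 2 } -> simplest 891/512
BBRBRBBBBRBB: Left { 0, 1, 3/2, 13/8, 27/16, 55/32, 111/64, 445/256, 891/512 }, Right { 223/128, 7/4, 2 } -> simplest 1783/1024
BBRBRBBBBRBBB: Left { 0, 1, 3/2, 13/8, 27/16, 55/32, 111/64, 445/256, 891/512, 1783/1024 }, Right { 223/128, 7/4, 2 } -> simplest 3567/2048
BBRBRBBBBRBBBR: Left { 0, 1, 3/2, 13/8, 27/16, 55/32, 111/64, 445/256, 891/512, 1783/1024 }, Right { 3567/2048, 223/128, 7/4, 2 } -> simplest 7133/4096

7133/4096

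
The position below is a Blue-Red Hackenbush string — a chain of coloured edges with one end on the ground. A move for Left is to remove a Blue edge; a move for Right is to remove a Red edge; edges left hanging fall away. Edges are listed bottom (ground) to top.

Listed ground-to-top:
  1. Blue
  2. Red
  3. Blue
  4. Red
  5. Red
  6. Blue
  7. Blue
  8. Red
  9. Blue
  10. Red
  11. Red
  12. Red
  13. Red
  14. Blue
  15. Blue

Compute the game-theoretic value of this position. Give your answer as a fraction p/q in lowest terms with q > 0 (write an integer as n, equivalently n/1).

Build v(s[:k]) for k = 1..15, string s = Blue Red Blue Red Red Blue Blue Red Blue Red Red Red Red Blue Blue.
1 of 15 · B · max L 0 · min R +∞ — 1
2 of 15 · BR · max L 0 · min R 1 — 1/2
3 of 15 · BRB · max L 1/2 · min R 1 — 3/4
4 of 15 · BRBR · max L 1/2 · min R 3/4 — 5/8
5 of 15 · BRBRR · max L 1/2 · min R 5/8 — 9/16
6 of 15 · BRBRRB · max L 9/16 · min R 5/8 — 19/32
7 of 15 · BRBRRBB · max L 19/32 · min R 5/8 — 39/64
8 of 15 · BRBRRBBR · max L 19/32 · min R 39/64 — 77/128
9 of 15 · BRBRRBBRB · max L 77/128 · min R 39/64 — 155/256
10 of 15 · BRBRRBBRBR · max L 77/128 · min R 155/256 — 309/512
11 of 15 · BRBRRBBRBRR · max L 77/128 · min R 309/512 — 617/1024
12 of 15 · BRBRRBBRBRRR · max L 77/128 · min R 617/1024 — 1233/2048
13 of 15 · BRBRRBBRBRRRR · max L 77/128 · min R 1233/2048 — 2465/4096
14 of 15 · BRBRRBBRBRRRRB · max L 2465/4096 · min R 1233/2048 — 4931/8192
15 of 15 · BRBRRBBRBRRRRBB · max L 4931/8192 · min R 1233/2048 — 9863/16384

9863/16384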